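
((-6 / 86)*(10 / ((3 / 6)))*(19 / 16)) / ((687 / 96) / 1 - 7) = -10.60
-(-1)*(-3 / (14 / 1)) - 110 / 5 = -311 / 14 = -22.21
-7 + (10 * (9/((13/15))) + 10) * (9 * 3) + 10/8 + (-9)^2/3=160945/52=3095.10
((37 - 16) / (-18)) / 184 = -7 / 1104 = -0.01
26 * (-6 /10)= -78 /5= -15.60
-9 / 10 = -0.90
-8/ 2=-4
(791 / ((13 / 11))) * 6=52206 / 13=4015.85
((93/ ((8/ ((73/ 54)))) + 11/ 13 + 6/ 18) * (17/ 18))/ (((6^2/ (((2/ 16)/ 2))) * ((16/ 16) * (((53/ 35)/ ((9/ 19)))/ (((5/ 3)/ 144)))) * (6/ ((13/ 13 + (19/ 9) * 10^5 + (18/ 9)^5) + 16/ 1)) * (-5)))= -35762622266665/ 50660013441024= -0.71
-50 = -50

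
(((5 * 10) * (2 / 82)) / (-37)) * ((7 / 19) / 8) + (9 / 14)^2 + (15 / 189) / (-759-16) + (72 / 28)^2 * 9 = 118057797289 / 1970196165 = 59.92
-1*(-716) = 716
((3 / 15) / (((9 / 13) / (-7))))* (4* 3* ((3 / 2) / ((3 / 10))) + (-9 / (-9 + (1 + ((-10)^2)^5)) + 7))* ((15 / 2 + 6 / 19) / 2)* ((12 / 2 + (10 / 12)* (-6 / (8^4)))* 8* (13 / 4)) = -128536453941444227679 / 1556479998754816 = -82581.50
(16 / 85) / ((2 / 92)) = 736 / 85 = 8.66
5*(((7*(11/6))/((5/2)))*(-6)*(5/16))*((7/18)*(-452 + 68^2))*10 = -14054425/18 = -780801.39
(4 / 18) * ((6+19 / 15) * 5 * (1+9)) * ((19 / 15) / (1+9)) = 4142 / 405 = 10.23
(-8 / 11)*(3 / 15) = -8 / 55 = -0.15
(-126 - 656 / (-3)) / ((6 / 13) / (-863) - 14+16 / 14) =-10916087 / 1514628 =-7.21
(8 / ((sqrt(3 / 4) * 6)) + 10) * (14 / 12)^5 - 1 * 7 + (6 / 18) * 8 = 16807 * sqrt(3) / 8748 + 67187 / 3888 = 20.61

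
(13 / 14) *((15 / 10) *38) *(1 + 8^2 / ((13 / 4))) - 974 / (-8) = 34075 / 28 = 1216.96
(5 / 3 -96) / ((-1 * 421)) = 0.22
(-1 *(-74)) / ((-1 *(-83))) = 74 / 83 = 0.89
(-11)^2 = 121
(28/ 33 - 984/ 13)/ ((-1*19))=32108/ 8151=3.94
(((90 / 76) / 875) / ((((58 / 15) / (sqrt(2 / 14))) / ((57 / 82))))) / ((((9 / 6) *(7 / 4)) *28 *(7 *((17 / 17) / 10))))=27 *sqrt(7) / 39967046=0.00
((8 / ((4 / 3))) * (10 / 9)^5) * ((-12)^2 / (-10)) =-320000 / 2187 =-146.32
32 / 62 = 16 / 31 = 0.52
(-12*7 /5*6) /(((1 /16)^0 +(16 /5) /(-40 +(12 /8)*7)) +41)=-14868 /6179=-2.41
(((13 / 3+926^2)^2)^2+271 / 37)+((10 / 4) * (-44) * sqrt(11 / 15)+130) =1620255168015438341889583918 / 2997 - 22 * sqrt(165) / 3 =540625681686832946910010.50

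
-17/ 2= -8.50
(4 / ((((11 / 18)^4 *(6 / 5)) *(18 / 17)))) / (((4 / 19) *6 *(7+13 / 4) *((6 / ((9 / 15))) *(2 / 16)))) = 837216 / 600281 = 1.39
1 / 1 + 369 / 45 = 46 / 5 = 9.20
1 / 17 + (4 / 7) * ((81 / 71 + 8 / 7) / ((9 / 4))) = 340031 / 532287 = 0.64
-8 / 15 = -0.53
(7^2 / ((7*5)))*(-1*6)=-8.40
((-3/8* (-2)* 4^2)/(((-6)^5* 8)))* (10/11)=-5/28512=-0.00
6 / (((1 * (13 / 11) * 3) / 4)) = 88 / 13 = 6.77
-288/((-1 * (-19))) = -288/19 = -15.16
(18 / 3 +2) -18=-10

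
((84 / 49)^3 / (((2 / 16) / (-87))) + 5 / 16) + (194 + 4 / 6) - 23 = -54897559 / 16464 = -3334.40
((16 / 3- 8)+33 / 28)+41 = 3319 / 84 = 39.51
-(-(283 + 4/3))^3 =22987054.70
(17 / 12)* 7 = 9.92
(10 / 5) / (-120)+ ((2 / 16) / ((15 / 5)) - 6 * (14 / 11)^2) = -46919 / 4840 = -9.69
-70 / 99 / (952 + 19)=-70 / 96129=-0.00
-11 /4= -2.75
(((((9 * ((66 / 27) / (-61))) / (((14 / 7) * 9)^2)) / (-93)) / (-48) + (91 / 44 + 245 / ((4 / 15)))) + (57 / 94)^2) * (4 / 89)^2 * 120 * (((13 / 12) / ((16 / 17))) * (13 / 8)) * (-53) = -751772109993434646415 / 33962327151907968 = -22135.47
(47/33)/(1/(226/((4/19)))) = 100909/66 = 1528.92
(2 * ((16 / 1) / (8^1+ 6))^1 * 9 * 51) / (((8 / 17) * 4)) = 7803 / 14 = 557.36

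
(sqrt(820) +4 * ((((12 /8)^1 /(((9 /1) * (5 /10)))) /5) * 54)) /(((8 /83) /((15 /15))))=747 /5 +83 * sqrt(205) /4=446.49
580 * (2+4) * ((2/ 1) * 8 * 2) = 111360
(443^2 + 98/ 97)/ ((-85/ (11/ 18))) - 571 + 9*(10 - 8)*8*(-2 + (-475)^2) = 535722668561/ 16490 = 32487730.05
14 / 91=2 / 13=0.15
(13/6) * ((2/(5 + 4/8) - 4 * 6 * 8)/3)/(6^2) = -6851/1782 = -3.84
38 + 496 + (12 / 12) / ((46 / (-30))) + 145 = 15602 / 23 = 678.35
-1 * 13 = -13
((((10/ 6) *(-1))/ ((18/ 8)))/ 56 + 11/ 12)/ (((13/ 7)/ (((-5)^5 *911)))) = -1944415625/ 1404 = -1384911.41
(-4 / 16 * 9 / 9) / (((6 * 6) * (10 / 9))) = -1 / 160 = -0.01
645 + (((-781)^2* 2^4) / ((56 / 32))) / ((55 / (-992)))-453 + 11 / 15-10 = -10561400077 / 105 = -100584762.64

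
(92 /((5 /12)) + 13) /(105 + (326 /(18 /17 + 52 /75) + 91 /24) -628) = -31338552 /44655685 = -0.70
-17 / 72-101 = -7289 / 72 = -101.24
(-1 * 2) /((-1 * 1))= 2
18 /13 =1.38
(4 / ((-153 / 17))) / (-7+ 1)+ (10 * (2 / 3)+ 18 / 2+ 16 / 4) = 533 / 27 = 19.74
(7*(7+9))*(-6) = -672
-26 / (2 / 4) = -52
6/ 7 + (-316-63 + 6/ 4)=-5273/ 14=-376.64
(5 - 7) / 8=-1 / 4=-0.25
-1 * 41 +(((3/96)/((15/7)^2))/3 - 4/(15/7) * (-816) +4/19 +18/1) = 615769411/410400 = 1500.41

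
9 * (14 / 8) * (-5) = -315 / 4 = -78.75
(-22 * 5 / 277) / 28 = -55 / 3878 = -0.01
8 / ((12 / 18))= 12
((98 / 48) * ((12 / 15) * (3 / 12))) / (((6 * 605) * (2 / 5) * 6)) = 49 / 1045440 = 0.00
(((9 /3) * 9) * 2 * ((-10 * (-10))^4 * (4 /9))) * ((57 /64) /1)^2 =3807421875 /2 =1903710937.50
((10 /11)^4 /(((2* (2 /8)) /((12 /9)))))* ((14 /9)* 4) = 4480000 /395307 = 11.33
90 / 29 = 3.10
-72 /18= -4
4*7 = 28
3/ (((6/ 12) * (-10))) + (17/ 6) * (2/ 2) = 67/ 30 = 2.23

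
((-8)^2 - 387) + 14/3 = -955/3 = -318.33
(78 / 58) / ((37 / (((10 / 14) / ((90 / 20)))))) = 130 / 22533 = 0.01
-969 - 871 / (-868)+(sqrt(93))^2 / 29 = -964.79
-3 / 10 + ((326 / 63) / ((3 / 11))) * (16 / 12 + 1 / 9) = 461077 / 17010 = 27.11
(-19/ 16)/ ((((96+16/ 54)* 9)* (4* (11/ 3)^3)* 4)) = -1539/ 885913600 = -0.00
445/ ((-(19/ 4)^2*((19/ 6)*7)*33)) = -14240/ 528143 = -0.03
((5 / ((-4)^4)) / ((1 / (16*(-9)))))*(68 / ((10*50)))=-153 / 400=-0.38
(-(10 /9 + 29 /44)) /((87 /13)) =-9113 /34452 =-0.26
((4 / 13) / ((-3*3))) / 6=-2 / 351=-0.01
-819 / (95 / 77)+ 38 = -625.82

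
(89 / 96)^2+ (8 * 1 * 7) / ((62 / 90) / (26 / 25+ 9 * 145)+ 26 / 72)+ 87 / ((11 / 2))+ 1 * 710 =37987892288441 / 43093214208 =881.53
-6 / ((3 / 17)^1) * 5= -170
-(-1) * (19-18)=1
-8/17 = -0.47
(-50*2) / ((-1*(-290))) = -10 / 29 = -0.34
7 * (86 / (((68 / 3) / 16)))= 7224 / 17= 424.94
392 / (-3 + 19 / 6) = 2352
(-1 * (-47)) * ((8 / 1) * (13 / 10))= 2444 / 5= 488.80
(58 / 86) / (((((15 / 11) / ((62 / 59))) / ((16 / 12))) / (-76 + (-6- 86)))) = -4430272 / 38055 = -116.42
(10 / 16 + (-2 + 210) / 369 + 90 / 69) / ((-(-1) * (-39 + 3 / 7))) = -0.06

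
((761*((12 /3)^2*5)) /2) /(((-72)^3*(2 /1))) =-3805 /93312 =-0.04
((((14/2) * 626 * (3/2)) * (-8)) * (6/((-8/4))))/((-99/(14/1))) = -245392/11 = -22308.36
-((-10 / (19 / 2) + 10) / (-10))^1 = 17 / 19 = 0.89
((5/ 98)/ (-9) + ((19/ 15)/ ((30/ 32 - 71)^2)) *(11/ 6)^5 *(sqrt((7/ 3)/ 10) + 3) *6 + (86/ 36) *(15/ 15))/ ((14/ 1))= 0.18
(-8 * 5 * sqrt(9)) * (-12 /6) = 240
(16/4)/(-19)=-4/19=-0.21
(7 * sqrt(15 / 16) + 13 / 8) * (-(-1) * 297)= 3861 / 8 + 2079 * sqrt(15) / 4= 2495.61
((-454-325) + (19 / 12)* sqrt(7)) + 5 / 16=-12459 / 16 + 19* sqrt(7) / 12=-774.50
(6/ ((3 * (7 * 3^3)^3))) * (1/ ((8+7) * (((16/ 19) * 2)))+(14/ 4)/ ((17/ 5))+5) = 49523/ 27545177520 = 0.00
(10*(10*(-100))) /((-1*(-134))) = -74.63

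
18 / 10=9 / 5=1.80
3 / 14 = 0.21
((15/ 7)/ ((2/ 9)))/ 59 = 135/ 826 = 0.16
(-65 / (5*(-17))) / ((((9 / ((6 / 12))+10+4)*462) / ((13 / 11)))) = 0.00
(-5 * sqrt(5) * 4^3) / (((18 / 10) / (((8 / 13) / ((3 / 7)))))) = -89600 * sqrt(5) / 351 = -570.80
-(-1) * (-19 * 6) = -114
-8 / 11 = -0.73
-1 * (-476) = 476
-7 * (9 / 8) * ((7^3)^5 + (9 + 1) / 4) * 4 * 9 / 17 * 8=-10767469504556394 / 17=-633380559091552.59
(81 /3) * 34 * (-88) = -80784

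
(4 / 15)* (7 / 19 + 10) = 788 / 285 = 2.76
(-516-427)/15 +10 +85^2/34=4789/30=159.63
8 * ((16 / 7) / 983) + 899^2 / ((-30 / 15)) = -5561230825 / 13762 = -404100.48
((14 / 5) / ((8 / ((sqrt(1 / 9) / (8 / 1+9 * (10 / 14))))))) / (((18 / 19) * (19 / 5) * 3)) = 49 / 65448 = 0.00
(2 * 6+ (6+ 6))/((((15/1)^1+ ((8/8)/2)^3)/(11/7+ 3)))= 6144/847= 7.25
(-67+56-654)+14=-651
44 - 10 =34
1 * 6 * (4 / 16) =3 / 2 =1.50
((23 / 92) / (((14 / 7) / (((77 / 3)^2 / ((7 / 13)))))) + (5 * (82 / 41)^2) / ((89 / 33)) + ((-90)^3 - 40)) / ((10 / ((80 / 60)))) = -4670660821 / 48060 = -97183.95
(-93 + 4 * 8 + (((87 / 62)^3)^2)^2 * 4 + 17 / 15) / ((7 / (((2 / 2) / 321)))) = 0.08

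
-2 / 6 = -1 / 3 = -0.33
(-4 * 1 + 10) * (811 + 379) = 7140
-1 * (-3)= 3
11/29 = 0.38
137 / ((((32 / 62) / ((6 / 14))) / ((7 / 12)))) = 4247 / 64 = 66.36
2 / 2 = 1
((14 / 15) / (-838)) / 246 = -7 / 1546110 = -0.00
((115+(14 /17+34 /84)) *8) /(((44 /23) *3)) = 1908701 /11781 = 162.02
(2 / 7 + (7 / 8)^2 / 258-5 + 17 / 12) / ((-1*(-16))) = -380809 / 1849344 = -0.21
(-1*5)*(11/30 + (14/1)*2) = -851/6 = -141.83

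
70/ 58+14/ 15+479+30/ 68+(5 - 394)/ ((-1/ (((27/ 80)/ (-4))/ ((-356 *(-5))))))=405687135503/ 842438400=481.56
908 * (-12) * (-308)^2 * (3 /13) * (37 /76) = -28683458496 /247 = -116127362.33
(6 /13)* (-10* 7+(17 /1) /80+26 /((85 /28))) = -249789 /8840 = -28.26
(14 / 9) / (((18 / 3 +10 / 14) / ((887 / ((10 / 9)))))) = 43463 / 235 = 184.95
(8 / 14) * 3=12 / 7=1.71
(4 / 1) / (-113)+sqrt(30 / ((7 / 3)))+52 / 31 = 5752 / 3503+3*sqrt(70) / 7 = 5.23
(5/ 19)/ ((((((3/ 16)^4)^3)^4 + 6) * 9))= 31385508676933403819178947116038332080511777222320172564480/ 6440306380506734463695519948211065756561078452165298596866027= 0.00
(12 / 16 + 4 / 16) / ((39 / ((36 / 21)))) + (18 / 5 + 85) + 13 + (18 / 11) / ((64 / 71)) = 16570041 / 160160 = 103.46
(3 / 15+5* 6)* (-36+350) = 47414 / 5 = 9482.80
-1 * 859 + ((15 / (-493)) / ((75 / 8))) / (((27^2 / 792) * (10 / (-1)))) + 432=-426284423 / 998325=-427.00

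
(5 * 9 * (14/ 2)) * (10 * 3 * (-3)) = -28350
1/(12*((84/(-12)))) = -1/84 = -0.01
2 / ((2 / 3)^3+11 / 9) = 54 / 41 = 1.32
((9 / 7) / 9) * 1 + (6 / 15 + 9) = 334 / 35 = 9.54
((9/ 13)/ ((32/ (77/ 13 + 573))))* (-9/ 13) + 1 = -7.67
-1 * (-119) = 119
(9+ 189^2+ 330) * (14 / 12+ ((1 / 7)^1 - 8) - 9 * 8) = -19863050 / 7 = -2837578.57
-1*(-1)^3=1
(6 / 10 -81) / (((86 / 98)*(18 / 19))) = -62377 / 645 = -96.71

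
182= 182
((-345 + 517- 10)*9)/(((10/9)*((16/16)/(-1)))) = -1312.20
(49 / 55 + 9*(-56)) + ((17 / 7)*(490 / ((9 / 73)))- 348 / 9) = 4509671 / 495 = 9110.45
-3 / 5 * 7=-21 / 5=-4.20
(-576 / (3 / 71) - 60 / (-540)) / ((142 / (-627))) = 25641583 / 426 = 60191.51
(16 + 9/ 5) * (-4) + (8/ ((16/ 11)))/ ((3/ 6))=-301/ 5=-60.20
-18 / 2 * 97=-873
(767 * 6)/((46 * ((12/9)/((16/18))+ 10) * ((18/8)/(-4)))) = -24544/1587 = -15.47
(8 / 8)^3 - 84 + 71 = -12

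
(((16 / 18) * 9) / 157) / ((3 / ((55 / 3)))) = 0.31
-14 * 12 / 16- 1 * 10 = -41 / 2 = -20.50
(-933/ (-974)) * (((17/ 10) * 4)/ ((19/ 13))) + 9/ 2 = 828771/ 92530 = 8.96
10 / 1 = 10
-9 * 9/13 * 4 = -324/13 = -24.92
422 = 422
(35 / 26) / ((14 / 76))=95 / 13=7.31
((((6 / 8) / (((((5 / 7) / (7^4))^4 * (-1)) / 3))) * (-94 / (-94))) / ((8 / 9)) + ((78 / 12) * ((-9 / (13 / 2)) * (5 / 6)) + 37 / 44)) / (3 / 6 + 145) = -2221021845397.49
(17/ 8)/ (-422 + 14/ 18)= -9/ 1784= -0.01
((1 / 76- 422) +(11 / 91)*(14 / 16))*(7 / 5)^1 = -5835459 / 9880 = -590.63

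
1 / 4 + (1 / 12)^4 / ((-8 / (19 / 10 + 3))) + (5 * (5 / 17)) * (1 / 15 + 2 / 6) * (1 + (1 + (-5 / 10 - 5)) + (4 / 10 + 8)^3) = 48906183611 / 141004800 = 346.84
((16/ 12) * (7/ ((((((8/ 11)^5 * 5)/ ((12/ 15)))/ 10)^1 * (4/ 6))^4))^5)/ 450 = 299102502135815485073372284125517760006864633977862257844324131475448092431046952823531083572214544353740015940005541/ 2208558830972980411979121875928648144784354871094523697652007751615774720000000000000000000000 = 135428813550801317015798.00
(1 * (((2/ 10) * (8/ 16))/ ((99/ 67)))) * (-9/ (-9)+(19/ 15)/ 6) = 7303/ 89100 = 0.08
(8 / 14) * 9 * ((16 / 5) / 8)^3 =288 / 875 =0.33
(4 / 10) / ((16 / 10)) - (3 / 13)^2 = 133 / 676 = 0.20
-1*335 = -335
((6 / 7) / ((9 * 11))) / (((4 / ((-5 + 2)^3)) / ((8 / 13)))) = -36 / 1001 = -0.04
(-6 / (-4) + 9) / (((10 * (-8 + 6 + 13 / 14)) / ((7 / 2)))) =-343 / 100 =-3.43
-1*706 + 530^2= 280194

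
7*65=455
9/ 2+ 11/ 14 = 37/ 7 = 5.29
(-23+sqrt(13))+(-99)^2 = 9781.61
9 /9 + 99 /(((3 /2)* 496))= 1.13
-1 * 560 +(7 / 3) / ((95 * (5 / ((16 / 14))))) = -559.99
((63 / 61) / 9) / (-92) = -7 / 5612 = -0.00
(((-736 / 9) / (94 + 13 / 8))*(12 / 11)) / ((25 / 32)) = -753664 / 631125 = -1.19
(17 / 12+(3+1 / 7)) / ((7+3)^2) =383 / 8400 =0.05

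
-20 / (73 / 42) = -840 / 73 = -11.51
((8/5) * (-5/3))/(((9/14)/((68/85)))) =-448/135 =-3.32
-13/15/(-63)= 13/945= 0.01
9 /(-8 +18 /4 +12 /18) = -54 /17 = -3.18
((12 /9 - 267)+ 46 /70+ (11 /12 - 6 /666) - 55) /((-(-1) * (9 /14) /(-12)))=9917686 /1665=5956.57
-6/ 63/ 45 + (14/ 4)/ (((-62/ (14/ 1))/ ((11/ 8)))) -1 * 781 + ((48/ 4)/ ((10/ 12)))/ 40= -1832059639/ 2343600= -781.73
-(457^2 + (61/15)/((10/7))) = -31327777/150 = -208851.85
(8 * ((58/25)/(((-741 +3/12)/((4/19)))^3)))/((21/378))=-34209792/4460625532751825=-0.00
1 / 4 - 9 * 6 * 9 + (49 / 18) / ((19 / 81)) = -36035 / 76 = -474.14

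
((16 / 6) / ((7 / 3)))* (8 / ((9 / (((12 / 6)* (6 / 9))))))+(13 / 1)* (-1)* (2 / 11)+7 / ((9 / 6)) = 3.66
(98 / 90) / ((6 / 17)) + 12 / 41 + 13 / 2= 54674 / 5535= 9.88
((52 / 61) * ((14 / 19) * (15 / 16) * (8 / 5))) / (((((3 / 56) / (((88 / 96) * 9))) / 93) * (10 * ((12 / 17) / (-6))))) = -66468402 / 5795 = -11469.96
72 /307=0.23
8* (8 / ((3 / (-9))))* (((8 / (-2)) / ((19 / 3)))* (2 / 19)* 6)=27648 / 361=76.59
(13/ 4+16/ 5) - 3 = 69/ 20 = 3.45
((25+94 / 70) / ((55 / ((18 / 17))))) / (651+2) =16596 / 21369425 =0.00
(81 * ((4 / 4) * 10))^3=531441000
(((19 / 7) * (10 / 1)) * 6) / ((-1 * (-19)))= 60 / 7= 8.57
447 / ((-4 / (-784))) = 87612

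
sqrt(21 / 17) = sqrt(357) / 17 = 1.11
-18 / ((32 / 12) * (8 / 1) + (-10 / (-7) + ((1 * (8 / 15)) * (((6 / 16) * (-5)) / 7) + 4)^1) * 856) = -189 / 47732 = -0.00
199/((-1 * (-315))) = 199/315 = 0.63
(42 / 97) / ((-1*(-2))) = 21 / 97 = 0.22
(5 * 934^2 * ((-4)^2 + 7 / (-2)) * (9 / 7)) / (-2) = -245350125 / 7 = -35050017.86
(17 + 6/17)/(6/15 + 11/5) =1475/221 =6.67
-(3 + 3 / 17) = -54 / 17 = -3.18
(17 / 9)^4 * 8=668168 / 6561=101.84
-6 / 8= -3 / 4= -0.75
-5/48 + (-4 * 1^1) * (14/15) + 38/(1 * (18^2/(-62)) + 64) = -232557/72880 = -3.19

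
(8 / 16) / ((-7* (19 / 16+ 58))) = -8 / 6629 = -0.00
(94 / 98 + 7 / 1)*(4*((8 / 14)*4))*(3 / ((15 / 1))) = 4992 / 343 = 14.55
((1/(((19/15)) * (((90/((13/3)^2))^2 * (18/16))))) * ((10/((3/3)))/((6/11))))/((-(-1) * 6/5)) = 1570855/3365793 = 0.47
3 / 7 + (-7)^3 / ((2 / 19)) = -45613 / 14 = -3258.07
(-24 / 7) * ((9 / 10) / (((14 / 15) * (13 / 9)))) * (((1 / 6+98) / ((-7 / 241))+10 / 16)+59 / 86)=5930598951 / 766948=7732.73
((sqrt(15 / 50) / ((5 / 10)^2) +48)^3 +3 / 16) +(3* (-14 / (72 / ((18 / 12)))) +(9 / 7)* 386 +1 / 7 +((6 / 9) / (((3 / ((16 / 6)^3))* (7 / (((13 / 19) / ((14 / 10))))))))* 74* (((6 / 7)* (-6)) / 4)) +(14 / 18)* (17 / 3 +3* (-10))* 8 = 69168* sqrt(30) / 25 +523651833493 / 4692240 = 126753.49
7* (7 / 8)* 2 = 49 / 4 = 12.25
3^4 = 81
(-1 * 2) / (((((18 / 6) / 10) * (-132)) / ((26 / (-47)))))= -0.03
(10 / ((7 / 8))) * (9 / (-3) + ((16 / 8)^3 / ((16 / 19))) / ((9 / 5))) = 1640 / 63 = 26.03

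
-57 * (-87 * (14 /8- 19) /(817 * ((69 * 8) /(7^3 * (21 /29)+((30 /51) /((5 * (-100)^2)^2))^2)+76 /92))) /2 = -53890065191812500000012012003 /3138072253500000000000189544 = -17.17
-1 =-1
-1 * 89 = -89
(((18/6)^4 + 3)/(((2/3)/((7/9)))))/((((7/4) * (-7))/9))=-72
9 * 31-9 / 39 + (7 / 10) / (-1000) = 36239909 / 130000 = 278.77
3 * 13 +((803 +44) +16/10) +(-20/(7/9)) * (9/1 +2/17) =388622/595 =653.15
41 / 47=0.87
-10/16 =-5/8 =-0.62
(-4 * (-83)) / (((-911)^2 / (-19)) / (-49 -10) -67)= 186086 / 377407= 0.49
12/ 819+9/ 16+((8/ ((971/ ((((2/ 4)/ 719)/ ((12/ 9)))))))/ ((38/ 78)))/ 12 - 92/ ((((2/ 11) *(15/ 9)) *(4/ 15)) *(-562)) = 42379621556663/ 16281359688048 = 2.60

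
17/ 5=3.40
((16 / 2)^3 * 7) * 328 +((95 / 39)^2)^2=2719651645057 / 2313441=1175587.21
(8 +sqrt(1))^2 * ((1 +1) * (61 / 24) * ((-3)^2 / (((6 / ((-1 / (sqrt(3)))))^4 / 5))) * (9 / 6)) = 2.38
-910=-910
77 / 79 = 0.97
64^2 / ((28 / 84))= 12288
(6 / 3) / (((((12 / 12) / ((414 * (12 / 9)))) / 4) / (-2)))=-8832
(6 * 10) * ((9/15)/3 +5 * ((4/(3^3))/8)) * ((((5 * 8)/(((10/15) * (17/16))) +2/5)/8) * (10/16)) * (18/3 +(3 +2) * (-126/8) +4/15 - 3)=-864780847/146880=-5887.67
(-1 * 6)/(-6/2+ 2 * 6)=-2/3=-0.67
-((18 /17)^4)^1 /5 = -104976 /417605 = -0.25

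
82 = 82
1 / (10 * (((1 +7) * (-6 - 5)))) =-1 / 880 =-0.00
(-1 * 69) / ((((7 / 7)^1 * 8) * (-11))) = 69 / 88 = 0.78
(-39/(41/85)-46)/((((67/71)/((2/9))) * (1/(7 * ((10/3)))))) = -51697940/74169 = -697.03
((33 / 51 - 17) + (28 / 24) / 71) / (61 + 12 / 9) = -0.26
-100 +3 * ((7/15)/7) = -499/5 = -99.80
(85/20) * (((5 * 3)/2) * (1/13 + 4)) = 13515/104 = 129.95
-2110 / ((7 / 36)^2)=-2734560 / 49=-55807.35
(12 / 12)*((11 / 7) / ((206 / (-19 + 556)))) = 5907 / 1442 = 4.10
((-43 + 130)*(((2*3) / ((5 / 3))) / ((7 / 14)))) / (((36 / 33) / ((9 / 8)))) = 25839 / 40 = 645.98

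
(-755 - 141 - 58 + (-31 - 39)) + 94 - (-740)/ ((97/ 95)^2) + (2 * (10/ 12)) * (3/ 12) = -24815395/ 112908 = -219.78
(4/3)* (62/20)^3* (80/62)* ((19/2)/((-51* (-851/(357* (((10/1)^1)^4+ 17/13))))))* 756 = 8375402861784/276575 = 30282573.85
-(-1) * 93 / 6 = 31 / 2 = 15.50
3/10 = 0.30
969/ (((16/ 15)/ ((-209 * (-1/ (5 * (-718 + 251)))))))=-607563/ 7472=-81.31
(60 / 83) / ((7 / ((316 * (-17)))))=-322320 / 581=-554.77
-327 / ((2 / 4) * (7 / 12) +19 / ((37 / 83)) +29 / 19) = -5517144 / 749785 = -7.36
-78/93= -26/31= -0.84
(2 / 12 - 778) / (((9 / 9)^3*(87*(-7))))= 4667 / 3654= 1.28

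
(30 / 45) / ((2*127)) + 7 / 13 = 0.54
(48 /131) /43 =48 /5633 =0.01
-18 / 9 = -2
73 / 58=1.26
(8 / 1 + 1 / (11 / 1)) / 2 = 89 / 22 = 4.05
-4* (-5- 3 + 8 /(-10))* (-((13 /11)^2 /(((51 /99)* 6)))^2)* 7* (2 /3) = -1599416 /47685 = -33.54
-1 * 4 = -4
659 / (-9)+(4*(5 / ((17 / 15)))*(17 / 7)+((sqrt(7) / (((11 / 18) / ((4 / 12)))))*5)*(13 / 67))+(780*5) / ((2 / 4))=390*sqrt(7) / 737+489487 / 63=7771.03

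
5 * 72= 360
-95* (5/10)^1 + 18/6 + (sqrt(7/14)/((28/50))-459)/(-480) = -6967/160-5* sqrt(2)/2688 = -43.55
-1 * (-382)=382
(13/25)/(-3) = -13/75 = -0.17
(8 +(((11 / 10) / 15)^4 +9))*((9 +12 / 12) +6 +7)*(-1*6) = -2346.00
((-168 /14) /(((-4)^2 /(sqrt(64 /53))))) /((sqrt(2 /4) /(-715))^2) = -6134700 * sqrt(53) /53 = -842665.85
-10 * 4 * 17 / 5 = -136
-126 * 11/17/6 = -231/17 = -13.59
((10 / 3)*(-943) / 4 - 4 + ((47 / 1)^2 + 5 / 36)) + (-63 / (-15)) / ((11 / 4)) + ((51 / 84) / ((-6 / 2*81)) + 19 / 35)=265953137 / 187110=1421.37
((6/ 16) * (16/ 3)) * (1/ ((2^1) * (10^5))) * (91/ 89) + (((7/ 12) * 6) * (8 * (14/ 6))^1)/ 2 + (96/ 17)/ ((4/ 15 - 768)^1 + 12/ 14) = 596831570251301/ 18274467900000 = 32.66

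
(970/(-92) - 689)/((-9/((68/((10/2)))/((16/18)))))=547043/460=1189.22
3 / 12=1 / 4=0.25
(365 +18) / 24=383 / 24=15.96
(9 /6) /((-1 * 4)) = -3 /8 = -0.38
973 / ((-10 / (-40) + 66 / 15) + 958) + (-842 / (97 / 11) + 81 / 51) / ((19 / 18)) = -53048987330 / 603215743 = -87.94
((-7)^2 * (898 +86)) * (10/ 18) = 80360/ 3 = 26786.67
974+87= 1061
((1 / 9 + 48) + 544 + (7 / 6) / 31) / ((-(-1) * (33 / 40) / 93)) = 6608380 / 99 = 66751.31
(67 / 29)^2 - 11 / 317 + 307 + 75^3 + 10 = 112556534386 / 266597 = 422197.30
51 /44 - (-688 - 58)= 32875 /44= 747.16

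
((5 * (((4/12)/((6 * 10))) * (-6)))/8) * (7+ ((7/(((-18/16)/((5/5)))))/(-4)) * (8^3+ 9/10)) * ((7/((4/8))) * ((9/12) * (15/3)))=-126763/144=-880.30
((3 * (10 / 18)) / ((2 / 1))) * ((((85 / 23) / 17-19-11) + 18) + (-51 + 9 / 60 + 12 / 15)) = -9481 / 184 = -51.53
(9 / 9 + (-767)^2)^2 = 346085124100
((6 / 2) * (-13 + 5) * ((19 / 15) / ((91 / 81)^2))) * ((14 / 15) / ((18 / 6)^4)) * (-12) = 98496 / 29575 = 3.33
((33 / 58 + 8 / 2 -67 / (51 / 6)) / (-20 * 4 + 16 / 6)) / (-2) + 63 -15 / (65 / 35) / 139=62.92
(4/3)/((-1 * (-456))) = 0.00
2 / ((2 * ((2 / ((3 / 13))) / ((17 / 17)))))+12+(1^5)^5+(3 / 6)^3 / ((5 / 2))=3423 / 260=13.17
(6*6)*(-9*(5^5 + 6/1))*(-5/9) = 563580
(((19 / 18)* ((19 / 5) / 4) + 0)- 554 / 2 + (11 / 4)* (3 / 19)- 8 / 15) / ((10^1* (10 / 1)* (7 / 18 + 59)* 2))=-1888499 / 81244000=-0.02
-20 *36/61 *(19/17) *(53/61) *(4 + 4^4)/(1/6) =-1131062400/63257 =-17880.43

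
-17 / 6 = -2.83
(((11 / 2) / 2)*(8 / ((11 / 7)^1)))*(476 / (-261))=-6664 / 261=-25.53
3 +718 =721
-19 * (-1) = 19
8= 8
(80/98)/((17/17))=0.82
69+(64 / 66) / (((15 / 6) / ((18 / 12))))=3827 / 55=69.58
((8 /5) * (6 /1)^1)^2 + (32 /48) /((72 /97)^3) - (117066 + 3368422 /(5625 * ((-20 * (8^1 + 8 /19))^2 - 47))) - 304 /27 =-418478454396146201911 /3577243707360000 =-116983.49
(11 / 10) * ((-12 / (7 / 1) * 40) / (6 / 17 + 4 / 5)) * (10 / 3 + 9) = -276760 / 343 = -806.88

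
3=3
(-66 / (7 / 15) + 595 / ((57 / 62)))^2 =255797.64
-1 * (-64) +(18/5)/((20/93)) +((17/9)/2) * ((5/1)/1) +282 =82679/225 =367.46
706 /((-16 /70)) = -12355 /4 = -3088.75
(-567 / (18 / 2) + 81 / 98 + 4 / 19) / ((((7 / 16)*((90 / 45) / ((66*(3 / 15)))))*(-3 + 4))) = -6091800 / 6517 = -934.76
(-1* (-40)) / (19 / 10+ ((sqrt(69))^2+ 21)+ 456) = 400 / 5479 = 0.07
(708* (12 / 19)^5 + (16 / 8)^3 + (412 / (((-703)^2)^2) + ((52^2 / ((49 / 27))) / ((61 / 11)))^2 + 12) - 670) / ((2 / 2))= 2968962800012595432920390 / 41459754975296556619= 71610.72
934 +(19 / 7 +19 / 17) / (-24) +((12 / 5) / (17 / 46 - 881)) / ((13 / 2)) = 13933652639 / 14920815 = 933.84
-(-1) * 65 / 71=65 / 71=0.92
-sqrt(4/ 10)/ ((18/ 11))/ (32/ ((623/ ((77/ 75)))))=-445*sqrt(10)/ 192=-7.33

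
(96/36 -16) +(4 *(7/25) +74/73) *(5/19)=-265718/20805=-12.77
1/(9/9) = 1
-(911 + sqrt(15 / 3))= -911 - sqrt(5)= -913.24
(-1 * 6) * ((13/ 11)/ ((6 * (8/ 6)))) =-39/ 44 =-0.89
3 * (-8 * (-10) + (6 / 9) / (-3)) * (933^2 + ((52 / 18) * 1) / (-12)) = 208336976.38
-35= -35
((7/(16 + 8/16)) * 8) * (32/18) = 6.03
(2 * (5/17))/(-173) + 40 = 117630/2941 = 40.00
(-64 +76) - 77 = -65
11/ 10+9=101/ 10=10.10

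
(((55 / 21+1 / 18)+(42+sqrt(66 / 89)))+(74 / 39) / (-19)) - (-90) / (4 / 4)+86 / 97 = sqrt(5874) / 89+408935287 / 3018834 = 136.32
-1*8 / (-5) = 1.60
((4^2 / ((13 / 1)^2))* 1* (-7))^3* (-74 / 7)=14852096 / 4826809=3.08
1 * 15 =15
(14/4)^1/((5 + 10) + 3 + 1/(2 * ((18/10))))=9/47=0.19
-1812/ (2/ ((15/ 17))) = -13590/ 17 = -799.41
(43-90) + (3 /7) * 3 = -320 /7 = -45.71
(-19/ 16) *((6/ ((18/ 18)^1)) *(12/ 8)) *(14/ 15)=-399/ 40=-9.98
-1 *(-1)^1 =1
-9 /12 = -3 /4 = -0.75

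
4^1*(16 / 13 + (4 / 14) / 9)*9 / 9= 4136 / 819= 5.05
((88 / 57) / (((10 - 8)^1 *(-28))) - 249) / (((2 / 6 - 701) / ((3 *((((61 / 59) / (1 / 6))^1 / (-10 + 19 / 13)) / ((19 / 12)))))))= -2836586376 / 5797779491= -0.49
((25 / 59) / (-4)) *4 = -25 / 59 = -0.42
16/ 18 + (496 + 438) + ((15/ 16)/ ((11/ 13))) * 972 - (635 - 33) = 1409.82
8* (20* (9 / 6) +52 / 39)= 752 / 3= 250.67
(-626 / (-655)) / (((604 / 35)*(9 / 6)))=2191 / 59343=0.04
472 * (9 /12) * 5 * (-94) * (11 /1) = -1830180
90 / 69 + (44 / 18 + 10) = 13.75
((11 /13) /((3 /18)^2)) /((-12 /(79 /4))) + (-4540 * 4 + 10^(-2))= -11836581 /650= -18210.12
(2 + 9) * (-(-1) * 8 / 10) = 44 / 5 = 8.80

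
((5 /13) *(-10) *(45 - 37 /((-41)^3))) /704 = -0.25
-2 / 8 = -1 / 4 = -0.25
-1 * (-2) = 2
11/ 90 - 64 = -5749/ 90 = -63.88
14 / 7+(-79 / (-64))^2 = 14433 / 4096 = 3.52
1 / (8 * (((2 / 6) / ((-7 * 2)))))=-21 / 4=-5.25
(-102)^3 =-1061208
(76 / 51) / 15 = 76 / 765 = 0.10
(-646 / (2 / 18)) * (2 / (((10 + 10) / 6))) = -17442 / 5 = -3488.40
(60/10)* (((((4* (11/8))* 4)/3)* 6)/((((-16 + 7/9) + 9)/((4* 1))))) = -1188/7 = -169.71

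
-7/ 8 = -0.88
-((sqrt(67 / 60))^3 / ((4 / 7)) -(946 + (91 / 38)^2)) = 1374305 / 1444 -469* sqrt(1005) / 7200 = 949.67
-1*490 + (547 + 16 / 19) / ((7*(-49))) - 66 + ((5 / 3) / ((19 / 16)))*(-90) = -636723 / 931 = -683.91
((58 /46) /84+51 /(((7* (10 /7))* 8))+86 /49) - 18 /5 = -322517 /270480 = -1.19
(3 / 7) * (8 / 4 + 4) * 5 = 90 / 7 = 12.86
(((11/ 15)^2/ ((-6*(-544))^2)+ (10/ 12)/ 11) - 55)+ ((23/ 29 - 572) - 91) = -548367972671801/ 764669030400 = -717.13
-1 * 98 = -98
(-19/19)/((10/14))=-7/5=-1.40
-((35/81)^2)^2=-1500625/43046721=-0.03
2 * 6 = 12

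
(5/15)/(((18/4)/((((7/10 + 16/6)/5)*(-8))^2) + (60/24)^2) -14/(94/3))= 15342304/274241109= 0.06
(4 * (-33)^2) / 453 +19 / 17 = 10.73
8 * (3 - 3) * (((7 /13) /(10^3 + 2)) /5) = 0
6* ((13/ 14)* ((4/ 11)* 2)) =312/ 77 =4.05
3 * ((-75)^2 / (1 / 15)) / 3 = 84375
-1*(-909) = 909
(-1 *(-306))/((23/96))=29376/23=1277.22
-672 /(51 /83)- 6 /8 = -1094.40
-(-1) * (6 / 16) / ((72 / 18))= 3 / 32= 0.09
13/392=0.03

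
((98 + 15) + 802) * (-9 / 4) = -8235 / 4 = -2058.75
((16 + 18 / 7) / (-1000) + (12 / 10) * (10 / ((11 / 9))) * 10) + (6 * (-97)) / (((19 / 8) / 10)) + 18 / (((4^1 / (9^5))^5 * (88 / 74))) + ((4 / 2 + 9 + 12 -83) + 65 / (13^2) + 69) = 10611684565935143466251.34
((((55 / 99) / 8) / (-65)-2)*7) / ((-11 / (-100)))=-327775 / 2574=-127.34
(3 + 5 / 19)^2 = 3844 / 361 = 10.65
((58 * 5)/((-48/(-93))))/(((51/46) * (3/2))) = 103385/306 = 337.86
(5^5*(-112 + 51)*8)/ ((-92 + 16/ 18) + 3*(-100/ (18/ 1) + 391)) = -13725000/ 9587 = -1431.63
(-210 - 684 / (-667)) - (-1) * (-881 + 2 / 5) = -3633731 / 3335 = -1089.57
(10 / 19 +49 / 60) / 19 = 1531 / 21660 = 0.07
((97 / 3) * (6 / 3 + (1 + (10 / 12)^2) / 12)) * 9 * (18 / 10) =1121.56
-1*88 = -88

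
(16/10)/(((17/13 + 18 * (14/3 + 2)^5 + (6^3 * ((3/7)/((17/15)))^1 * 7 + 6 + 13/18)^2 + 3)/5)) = 9738144/695898081373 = 0.00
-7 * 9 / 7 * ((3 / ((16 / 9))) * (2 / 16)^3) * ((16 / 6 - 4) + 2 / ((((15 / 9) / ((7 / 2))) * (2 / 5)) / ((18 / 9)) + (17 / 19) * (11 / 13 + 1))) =207603 / 37117952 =0.01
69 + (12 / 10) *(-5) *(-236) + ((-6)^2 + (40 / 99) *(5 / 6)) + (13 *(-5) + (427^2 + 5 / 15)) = 54584344 / 297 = 183785.67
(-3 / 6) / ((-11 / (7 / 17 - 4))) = -61 / 374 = -0.16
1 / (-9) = -1 / 9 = -0.11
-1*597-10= -607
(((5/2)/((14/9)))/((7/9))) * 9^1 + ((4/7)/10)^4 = 111628189/6002500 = 18.60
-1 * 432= -432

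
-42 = -42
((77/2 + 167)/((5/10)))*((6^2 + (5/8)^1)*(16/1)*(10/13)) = 2408460/13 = 185266.15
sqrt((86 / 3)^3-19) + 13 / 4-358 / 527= 5419 / 2108 + sqrt(1906629) / 9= 155.99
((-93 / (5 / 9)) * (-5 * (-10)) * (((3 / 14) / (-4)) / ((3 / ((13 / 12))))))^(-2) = 0.00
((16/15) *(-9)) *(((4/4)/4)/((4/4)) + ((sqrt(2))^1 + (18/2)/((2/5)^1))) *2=-2184/5 - 96 *sqrt(2)/5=-463.95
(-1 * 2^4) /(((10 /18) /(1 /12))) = -12 /5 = -2.40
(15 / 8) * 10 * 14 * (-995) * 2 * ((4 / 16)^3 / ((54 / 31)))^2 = -167334125 / 3981312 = -42.03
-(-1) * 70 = 70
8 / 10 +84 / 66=114 / 55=2.07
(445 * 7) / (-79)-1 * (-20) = -1535 / 79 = -19.43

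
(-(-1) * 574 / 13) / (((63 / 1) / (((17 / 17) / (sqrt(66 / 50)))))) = 410 * sqrt(33) / 3861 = 0.61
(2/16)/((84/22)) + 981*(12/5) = 3955447/1680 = 2354.43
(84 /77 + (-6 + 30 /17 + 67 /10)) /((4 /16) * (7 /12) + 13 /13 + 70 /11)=2616 /5525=0.47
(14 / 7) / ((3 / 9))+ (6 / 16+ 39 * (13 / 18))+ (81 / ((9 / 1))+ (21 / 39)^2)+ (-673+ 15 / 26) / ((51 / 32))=-26069435 / 68952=-378.08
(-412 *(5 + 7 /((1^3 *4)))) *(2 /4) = -2781 /2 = -1390.50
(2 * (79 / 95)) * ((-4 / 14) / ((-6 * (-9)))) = -158 / 17955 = -0.01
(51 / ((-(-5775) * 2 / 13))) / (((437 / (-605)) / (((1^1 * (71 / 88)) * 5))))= -15691 / 48944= -0.32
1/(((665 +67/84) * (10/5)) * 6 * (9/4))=28/503343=0.00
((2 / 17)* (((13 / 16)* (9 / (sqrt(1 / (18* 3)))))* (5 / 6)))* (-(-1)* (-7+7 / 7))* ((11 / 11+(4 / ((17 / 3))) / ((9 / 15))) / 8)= -64935* sqrt(6) / 18496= -8.60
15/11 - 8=-73/11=-6.64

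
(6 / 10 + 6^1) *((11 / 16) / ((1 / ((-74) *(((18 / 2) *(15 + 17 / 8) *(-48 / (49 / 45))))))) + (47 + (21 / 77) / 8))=4471922643 / 1960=2281593.19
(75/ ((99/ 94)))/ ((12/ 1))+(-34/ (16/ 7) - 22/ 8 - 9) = -16387/ 792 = -20.69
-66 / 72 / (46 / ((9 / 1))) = -33 / 184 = -0.18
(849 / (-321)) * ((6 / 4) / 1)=-849 / 214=-3.97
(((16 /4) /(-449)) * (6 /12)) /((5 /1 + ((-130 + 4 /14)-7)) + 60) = 7 /112699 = 0.00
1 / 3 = 0.33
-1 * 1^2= -1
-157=-157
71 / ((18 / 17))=1207 / 18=67.06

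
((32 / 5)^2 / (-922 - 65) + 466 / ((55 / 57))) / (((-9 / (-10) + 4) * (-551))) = -262144412 / 1465640715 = -0.18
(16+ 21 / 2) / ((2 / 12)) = 159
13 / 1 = 13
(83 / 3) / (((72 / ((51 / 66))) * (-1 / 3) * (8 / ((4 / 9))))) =-1411 / 28512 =-0.05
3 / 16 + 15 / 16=9 / 8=1.12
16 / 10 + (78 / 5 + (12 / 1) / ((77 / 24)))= 8062 / 385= 20.94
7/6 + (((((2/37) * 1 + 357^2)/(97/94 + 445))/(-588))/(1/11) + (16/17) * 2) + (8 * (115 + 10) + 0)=1289264517871/1292232067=997.70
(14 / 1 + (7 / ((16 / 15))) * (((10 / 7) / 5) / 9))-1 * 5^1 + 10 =461 / 24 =19.21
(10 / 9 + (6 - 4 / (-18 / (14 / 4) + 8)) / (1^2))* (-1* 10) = -514 / 9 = -57.11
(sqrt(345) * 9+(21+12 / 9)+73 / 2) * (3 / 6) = 353 / 12+9 * sqrt(345) / 2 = 113.00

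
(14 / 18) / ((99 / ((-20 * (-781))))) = 122.72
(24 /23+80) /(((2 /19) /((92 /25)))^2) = 61907168 /625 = 99051.47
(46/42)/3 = 23/63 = 0.37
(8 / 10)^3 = 64 / 125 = 0.51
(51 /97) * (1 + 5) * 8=2448 /97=25.24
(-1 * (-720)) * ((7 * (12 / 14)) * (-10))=-43200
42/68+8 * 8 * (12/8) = 3285/34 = 96.62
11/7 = 1.57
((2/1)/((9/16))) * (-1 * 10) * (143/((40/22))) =-25168/9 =-2796.44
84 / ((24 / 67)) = 469 / 2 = 234.50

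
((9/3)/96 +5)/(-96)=-161/3072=-0.05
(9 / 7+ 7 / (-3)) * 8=-176 / 21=-8.38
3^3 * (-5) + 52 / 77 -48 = -14039 / 77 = -182.32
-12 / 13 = -0.92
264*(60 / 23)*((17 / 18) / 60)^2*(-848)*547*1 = -737299112 / 9315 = -79151.81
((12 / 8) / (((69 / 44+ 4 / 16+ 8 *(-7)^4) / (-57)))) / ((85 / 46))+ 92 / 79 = 549670261 / 472977740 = 1.16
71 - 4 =67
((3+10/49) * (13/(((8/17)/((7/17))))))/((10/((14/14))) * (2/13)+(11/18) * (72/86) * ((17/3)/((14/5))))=3422757/241720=14.16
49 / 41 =1.20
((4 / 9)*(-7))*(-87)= 812 / 3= 270.67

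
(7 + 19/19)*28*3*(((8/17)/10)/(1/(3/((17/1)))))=8064/1445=5.58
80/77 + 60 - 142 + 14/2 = -5695/77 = -73.96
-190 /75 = -2.53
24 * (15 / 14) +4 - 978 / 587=115250 / 4109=28.05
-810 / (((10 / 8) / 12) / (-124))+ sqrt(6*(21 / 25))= 3*sqrt(14) / 5+ 964224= 964226.24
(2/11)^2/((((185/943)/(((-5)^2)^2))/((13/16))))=1532375/17908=85.57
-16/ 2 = -8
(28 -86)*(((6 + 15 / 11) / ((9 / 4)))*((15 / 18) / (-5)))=348 / 11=31.64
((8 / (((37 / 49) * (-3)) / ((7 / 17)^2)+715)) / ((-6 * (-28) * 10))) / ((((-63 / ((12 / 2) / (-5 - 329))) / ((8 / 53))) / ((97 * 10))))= 9506 / 33549104781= 0.00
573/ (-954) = -191/ 318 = -0.60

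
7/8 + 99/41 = 1079/328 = 3.29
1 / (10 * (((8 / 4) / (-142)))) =-71 / 10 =-7.10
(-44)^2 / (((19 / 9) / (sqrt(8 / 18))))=11616 / 19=611.37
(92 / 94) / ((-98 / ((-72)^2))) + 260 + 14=222.23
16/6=8/3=2.67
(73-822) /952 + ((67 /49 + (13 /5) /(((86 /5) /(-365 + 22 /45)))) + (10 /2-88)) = -1773297553 /12894840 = -137.52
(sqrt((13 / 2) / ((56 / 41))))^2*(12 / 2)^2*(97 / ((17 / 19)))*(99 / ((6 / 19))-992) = -12601955.83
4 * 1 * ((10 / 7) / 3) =1.90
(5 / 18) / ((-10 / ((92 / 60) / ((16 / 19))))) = -437 / 8640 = -0.05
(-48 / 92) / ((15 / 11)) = -44 / 115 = -0.38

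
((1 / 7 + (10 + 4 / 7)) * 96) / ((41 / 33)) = 237600 / 287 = 827.87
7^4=2401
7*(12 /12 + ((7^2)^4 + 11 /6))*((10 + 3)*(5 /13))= 1210608805 /6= 201768134.17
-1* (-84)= 84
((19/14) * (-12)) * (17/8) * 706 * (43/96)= -10943.79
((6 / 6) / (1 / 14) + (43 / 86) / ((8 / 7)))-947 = -14921 / 16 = -932.56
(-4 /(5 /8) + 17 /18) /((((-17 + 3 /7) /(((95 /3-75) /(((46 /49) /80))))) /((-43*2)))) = 1882857340 /18009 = 104550.91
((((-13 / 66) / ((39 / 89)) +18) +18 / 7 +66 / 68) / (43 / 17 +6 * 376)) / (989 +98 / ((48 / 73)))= 0.00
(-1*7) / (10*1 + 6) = -7 / 16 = -0.44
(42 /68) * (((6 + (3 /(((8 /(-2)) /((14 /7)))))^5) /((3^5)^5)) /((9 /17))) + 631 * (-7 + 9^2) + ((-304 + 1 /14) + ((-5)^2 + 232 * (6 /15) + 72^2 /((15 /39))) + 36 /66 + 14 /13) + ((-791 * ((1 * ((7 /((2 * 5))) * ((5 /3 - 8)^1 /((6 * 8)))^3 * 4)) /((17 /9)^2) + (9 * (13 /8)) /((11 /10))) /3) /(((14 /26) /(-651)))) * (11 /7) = 16864693872749258333204217977 /2509939451260477716480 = 6719163.63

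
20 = 20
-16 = -16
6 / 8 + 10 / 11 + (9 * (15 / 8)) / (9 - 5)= 2069 / 352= 5.88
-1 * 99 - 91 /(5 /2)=-677 /5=-135.40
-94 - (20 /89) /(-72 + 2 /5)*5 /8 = -5989931 /63724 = -94.00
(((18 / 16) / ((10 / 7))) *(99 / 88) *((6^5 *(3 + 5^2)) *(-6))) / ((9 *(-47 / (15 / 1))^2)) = -28934010 / 2209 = -13098.24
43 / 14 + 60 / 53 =3119 / 742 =4.20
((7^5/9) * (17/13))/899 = 285719/105183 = 2.72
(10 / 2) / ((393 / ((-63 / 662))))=-105 / 86722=-0.00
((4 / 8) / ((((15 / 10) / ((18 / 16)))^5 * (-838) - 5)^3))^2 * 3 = 617673396283947 / 1610685453205690369429331264933924356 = 0.00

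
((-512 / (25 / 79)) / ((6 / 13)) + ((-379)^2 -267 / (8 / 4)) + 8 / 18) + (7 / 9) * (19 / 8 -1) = 252006337 / 1800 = 140003.52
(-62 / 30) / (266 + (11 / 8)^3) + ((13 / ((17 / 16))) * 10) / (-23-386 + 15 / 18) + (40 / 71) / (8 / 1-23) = -2103782227256 / 6097652237835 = -0.35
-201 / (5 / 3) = -603 / 5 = -120.60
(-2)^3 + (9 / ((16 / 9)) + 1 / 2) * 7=495 / 16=30.94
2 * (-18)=-36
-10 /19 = -0.53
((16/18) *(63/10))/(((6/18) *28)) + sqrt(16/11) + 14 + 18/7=18.38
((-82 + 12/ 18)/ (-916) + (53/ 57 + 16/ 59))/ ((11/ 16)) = 5297664/ 2823799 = 1.88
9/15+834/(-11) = -4137/55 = -75.22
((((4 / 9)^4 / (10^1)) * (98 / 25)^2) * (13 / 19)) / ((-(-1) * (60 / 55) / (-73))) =-3208196992 / 1168678125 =-2.75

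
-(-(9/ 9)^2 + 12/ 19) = 7/ 19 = 0.37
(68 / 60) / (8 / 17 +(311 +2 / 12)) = 0.00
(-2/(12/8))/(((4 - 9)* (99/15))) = 0.04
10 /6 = 5 /3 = 1.67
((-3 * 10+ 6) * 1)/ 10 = -12/ 5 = -2.40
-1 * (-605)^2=-366025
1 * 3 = 3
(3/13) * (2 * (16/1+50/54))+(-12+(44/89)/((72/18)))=-42323/10413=-4.06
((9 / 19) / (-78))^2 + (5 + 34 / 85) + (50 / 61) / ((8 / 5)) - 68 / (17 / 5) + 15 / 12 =-955520213 / 74430980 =-12.84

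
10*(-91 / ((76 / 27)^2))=-331695 / 2888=-114.85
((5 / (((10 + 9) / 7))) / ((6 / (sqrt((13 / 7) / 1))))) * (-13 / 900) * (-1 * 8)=13 * sqrt(91) / 2565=0.05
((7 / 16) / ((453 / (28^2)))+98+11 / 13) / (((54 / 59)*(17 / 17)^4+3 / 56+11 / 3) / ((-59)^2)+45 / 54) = 6746203954336 / 56532450741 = 119.33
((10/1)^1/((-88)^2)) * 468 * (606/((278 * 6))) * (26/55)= 153621/1480072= 0.10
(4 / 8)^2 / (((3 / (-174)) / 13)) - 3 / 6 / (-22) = -8293 / 44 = -188.48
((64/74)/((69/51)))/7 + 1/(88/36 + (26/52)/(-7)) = 39706/77441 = 0.51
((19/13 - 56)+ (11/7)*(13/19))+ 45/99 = -53.01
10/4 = 2.50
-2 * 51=-102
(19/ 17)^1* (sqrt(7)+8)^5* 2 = 950342* sqrt(7)/ 17+2681584/ 17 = 305644.27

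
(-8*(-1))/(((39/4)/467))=383.18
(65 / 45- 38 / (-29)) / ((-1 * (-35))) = 719 / 9135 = 0.08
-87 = -87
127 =127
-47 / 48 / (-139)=47 / 6672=0.01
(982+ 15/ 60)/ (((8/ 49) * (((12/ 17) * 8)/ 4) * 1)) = 3272857/ 768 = 4261.53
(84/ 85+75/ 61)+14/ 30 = 41756/ 15555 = 2.68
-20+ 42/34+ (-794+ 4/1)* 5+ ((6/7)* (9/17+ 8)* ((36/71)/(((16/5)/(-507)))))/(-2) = -124203847/33796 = -3675.10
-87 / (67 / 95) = -8265 / 67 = -123.36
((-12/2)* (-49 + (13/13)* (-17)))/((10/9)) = 1782/5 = 356.40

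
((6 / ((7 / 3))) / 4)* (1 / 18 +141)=2539 / 28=90.68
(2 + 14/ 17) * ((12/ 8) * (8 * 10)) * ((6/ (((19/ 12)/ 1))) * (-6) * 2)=-4976640/ 323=-15407.55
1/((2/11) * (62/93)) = 33/4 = 8.25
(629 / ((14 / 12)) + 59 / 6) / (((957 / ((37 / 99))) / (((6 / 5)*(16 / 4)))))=3412436 / 3316005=1.03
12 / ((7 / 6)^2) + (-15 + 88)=4009 / 49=81.82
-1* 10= -10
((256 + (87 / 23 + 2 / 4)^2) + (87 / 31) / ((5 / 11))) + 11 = 95611067 / 327980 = 291.51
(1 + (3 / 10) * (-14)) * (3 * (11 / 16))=-33 / 5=-6.60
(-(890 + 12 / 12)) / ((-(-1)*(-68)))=891 / 68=13.10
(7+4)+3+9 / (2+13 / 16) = 86 / 5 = 17.20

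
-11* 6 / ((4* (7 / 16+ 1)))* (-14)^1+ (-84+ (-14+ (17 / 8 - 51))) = 2543 / 184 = 13.82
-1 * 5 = -5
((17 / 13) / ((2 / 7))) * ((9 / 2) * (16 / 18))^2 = 73.23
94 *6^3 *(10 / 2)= 101520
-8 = -8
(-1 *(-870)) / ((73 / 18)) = 15660 / 73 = 214.52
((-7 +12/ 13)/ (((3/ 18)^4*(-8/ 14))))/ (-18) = -9954/ 13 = -765.69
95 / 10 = 19 / 2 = 9.50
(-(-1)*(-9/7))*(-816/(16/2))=918/7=131.14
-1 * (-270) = 270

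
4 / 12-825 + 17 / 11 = -27163 / 33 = -823.12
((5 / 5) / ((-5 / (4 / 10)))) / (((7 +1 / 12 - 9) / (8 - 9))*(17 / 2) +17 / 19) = -912 / 195925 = -0.00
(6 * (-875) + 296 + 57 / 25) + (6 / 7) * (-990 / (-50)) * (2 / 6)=-865561 / 175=-4946.06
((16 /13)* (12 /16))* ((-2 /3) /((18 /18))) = -8 /13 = -0.62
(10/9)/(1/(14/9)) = 140/81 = 1.73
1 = 1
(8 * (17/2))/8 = 17/2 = 8.50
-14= -14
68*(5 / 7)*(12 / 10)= 408 / 7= 58.29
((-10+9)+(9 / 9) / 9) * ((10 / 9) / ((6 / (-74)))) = 2960 / 243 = 12.18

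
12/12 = 1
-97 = -97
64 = 64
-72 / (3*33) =-8 / 11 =-0.73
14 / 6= 7 / 3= 2.33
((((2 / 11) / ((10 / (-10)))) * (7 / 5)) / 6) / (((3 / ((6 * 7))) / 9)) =-294 / 55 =-5.35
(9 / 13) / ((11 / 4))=36 / 143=0.25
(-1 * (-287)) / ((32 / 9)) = 2583 / 32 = 80.72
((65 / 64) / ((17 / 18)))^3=200201625 / 160989184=1.24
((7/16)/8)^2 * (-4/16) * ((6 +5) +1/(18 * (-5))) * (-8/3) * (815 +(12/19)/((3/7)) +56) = 803337997/42024960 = 19.12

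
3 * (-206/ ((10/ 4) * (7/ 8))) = -9888/ 35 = -282.51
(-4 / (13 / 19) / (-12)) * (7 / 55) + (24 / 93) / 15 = 5267 / 66495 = 0.08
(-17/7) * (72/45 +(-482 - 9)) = 41599/35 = 1188.54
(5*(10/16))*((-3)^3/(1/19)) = -12825/8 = -1603.12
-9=-9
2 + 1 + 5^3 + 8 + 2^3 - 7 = 137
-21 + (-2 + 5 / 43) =-984 / 43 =-22.88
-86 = -86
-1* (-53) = 53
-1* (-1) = 1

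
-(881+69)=-950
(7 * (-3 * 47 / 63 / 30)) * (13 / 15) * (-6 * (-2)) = -1222 / 225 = -5.43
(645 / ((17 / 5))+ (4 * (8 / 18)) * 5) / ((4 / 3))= 30385 / 204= 148.95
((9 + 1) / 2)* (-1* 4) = -20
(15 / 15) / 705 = 1 / 705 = 0.00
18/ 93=6/ 31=0.19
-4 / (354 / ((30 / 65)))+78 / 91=4574 / 5369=0.85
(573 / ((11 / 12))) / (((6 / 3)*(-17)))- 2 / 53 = -182588 / 9911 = -18.42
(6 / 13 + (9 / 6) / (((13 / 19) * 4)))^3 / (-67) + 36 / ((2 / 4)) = 5425186311 / 75365888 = 71.98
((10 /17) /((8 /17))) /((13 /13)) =5 /4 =1.25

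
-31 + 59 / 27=-778 / 27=-28.81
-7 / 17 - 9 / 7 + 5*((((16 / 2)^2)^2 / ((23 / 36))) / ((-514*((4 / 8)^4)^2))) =-11231442982 / 703409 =-15967.16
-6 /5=-1.20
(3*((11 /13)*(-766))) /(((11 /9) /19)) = -392958 /13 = -30227.54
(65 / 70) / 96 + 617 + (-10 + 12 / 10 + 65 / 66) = 15010553 / 24640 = 609.19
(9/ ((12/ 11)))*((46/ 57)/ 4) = 253/ 152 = 1.66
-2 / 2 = -1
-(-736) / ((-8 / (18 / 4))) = -414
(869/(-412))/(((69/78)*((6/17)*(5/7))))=-1344343/142140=-9.46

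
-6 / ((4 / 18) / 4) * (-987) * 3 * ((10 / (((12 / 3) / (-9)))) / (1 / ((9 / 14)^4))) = -3371993145 / 2744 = -1228860.48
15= 15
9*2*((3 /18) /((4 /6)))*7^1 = 63 /2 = 31.50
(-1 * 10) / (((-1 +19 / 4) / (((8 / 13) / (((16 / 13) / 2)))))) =-8 / 3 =-2.67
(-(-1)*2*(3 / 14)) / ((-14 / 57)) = -171 / 98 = -1.74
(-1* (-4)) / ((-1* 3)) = -4 / 3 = -1.33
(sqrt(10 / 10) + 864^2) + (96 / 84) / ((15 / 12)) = 746497.91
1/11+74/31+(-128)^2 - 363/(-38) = 212459765/12958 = 16396.03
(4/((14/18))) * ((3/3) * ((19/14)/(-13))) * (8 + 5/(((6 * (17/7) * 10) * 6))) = -186181/43316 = -4.30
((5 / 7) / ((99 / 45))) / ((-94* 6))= -25 / 43428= -0.00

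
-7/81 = -0.09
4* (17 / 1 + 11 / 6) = 75.33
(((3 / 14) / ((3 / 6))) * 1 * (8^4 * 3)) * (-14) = -73728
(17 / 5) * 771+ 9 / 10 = 26223 / 10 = 2622.30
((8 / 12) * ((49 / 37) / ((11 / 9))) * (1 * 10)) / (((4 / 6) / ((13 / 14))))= 4095 / 407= 10.06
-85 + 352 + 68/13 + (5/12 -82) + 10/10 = 191.65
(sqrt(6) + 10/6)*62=255.20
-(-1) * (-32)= -32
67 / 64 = 1.05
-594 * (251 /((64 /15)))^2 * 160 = -21050209125 /64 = -328909517.58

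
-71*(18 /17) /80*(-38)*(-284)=-862011 /85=-10141.31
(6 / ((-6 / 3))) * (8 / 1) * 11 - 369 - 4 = -637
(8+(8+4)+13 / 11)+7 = 310 / 11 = 28.18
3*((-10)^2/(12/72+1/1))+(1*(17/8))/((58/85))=845315/3248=260.26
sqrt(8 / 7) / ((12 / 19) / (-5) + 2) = 95 * sqrt(14) / 623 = 0.57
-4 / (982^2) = -1 / 241081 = -0.00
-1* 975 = -975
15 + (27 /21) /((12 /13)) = 459 /28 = 16.39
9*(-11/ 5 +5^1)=126/ 5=25.20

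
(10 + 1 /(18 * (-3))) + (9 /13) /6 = 10.10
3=3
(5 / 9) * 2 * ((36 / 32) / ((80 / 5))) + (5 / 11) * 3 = 1015 / 704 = 1.44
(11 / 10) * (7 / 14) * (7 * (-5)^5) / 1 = -48125 / 4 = -12031.25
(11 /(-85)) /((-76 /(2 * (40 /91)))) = 44 /29393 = 0.00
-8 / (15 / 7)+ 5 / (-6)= -137 / 30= -4.57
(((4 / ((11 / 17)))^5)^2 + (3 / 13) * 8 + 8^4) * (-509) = -13988530605868285035256 / 337186519813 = -41486031569.79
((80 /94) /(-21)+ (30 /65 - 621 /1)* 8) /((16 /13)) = -3981097 /987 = -4033.53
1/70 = 0.01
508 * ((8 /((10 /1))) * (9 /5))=18288 /25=731.52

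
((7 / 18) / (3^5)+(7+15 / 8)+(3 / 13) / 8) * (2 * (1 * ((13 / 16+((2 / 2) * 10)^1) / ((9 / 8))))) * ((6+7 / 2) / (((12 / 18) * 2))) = 1219.68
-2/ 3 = -0.67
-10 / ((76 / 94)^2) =-15.30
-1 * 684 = -684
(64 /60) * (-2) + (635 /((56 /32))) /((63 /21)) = 12476 /105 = 118.82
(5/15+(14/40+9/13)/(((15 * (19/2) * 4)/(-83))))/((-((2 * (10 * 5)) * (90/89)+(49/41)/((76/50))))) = -32727881/18370332500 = -0.00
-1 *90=-90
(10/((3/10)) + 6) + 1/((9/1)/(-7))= 347/9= 38.56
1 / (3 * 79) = 1 / 237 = 0.00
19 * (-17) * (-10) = 3230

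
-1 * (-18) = 18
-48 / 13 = -3.69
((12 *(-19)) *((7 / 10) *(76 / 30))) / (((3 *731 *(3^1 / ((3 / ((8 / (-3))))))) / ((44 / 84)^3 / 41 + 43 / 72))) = 26349751 / 634426128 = 0.04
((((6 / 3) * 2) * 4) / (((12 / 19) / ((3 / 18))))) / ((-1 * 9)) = -0.47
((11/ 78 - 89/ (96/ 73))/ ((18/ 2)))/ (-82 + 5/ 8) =9365/ 101556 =0.09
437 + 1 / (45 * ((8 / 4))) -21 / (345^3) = 3987835637 / 9125250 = 437.01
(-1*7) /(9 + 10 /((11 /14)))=-0.32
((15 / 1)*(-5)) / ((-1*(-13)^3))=-75 / 2197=-0.03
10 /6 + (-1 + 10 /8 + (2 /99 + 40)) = 16607 /396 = 41.94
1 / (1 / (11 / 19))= 11 / 19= 0.58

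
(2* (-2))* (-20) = 80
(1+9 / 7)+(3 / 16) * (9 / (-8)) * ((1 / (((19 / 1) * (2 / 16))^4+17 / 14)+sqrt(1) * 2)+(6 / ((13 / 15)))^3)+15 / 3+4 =-4240218621727 / 71704033856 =-59.14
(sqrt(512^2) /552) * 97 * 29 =180032 /69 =2609.16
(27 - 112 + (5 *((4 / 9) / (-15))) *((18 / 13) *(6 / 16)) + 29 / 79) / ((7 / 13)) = -86997 / 553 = -157.32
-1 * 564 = -564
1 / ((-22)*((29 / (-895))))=895 / 638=1.40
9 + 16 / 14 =71 / 7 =10.14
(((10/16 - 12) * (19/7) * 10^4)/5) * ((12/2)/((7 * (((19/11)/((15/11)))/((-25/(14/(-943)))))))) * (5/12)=-29318399.23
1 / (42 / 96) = 16 / 7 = 2.29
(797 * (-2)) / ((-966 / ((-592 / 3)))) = -471824 / 1449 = -325.62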